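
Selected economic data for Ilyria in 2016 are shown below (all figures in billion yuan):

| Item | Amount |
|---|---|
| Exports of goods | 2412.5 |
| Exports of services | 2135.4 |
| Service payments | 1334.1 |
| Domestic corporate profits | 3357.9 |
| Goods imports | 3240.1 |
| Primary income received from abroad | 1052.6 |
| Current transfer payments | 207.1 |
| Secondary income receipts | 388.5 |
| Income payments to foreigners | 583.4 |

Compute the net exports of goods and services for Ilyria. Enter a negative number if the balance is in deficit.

-26.3

Goods balance = 2412.5 - 3240.1 = -827.6
Services balance = 2135.4 - 1334.1 = 801.3
Trade balance (goods + services) = -827.6 + 801.3 = -26.3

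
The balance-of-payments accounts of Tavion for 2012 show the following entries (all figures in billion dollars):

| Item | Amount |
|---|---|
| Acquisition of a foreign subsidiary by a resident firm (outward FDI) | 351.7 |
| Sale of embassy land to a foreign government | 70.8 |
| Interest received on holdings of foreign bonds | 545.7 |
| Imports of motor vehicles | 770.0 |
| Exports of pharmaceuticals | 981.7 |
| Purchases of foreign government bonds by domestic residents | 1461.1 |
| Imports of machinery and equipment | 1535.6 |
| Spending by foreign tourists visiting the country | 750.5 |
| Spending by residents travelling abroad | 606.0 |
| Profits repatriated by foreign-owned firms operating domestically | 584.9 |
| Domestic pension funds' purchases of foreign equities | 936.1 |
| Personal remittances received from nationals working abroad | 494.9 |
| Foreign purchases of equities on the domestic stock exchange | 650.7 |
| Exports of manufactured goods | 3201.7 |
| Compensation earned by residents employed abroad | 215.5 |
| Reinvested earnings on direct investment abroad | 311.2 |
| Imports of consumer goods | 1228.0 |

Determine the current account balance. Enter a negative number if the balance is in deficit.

1776.7

Goods: 3201.7 - 1228.0 - 1535.6 - 770.0 + 981.7 = 649.8
Services: -606.0 + 750.5 = 144.5
Primary income: 545.7 + 215.5 + 311.2 - 584.9 = 487.5
Secondary income: 494.9
Current account = 649.8 + 144.5 + 487.5 + 494.9 = 1776.7
(Excluded from the current account — financial account: acquisition of a foreign subsidiary by a resident firm (outward FDI) 351.7, purchases of foreign government bonds by domestic residents 1461.1, domestic pension funds' purchases of foreign equities 936.1, foreign purchases of equities on the domestic stock exchange 650.7; capital account: sale of embassy land to a foreign government 70.8.)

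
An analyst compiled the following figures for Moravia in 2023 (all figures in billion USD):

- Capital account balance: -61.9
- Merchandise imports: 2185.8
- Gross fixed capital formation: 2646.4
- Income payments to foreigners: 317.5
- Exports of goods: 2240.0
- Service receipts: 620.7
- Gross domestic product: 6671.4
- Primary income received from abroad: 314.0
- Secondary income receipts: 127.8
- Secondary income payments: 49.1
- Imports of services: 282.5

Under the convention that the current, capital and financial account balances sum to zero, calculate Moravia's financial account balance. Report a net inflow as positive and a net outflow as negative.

-405.7

Goods balance = 2240.0 - 2185.8 = 54.2
Services balance = 620.7 - 282.5 = 338.2
Trade balance (goods + services) = 54.2 + 338.2 = 392.4
Net primary income = 314.0 - 317.5 = -3.5
Net secondary income = 127.8 - 49.1 = 78.7
Current account = 392.4 + (-3.5) + 78.7 = 467.6
Financial account = -(467.6 + (-61.9)) = -405.7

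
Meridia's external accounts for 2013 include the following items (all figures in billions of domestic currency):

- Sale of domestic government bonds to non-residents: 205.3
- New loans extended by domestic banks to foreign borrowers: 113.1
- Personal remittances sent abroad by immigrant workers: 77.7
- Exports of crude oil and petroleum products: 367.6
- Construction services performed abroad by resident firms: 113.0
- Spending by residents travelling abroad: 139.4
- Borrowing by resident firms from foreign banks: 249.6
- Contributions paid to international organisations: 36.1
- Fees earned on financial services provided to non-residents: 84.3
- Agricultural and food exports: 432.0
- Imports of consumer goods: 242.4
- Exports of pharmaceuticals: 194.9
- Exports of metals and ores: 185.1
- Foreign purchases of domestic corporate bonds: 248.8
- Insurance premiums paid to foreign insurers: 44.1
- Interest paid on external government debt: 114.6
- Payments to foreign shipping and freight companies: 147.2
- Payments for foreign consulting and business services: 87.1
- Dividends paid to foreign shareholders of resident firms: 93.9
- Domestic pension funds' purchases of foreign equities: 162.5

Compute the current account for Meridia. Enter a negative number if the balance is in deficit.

394.4

Goods: 432.0 - 242.4 + 194.9 + 367.6 + 185.1 = 937.2
Services: -139.4 + 84.3 - 87.1 - 147.2 - 44.1 + 113.0 = -220.5
Primary income: -93.9 - 114.6 = -208.5
Secondary income: -77.7 - 36.1 = -113.8
Current account = 937.2 + (-220.5) + (-208.5) + (-113.8) = 394.4
(Excluded from the current account — financial account: sale of domestic government bonds to non-residents 205.3, new loans extended by domestic banks to foreign borrowers 113.1, borrowing by resident firms from foreign banks 249.6, foreign purchases of domestic corporate bonds 248.8, domestic pension funds' purchases of foreign equities 162.5.)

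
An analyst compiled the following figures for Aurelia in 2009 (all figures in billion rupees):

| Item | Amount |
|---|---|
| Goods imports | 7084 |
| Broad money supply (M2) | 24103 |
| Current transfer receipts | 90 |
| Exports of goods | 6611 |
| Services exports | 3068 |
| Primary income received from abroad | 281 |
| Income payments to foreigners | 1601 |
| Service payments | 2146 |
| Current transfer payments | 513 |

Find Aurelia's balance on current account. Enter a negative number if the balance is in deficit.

-1294

Goods balance = 6611 - 7084 = -473
Services balance = 3068 - 2146 = 922
Trade balance (goods + services) = -473 + 922 = 449
Net primary income = 281 - 1601 = -1320
Net secondary income = 90 - 513 = -423
Current account = 449 + (-1320) + (-423) = -1294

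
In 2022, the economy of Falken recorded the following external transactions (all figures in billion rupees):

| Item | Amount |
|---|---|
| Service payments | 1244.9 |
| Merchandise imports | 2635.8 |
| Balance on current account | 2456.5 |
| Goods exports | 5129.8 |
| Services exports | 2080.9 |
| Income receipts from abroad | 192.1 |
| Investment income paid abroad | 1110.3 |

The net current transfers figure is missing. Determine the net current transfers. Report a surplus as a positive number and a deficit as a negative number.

Current account = goods balance + services balance + net primary income + net secondary income
Sum of the known components = 2411.8
Net current transfers = CA - (known components) = 2456.5 - 2411.8 = 44.7

44.7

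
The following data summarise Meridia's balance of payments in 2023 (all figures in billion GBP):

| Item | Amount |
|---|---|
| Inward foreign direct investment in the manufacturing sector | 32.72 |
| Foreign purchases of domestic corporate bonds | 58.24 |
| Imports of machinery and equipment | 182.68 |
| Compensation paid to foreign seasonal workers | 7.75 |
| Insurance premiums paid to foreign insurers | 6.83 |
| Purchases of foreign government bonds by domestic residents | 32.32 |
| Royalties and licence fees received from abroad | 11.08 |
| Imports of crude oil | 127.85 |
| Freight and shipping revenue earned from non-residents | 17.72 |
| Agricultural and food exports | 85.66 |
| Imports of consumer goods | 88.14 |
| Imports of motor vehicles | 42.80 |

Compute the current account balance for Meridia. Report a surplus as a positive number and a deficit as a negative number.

Goods: -88.14 - 127.85 - 182.68 - 42.80 + 85.66 = -355.81
Services: 11.08 + 17.72 - 6.83 = 21.97
Primary income: -7.75
Current account = (-355.81) + 21.97 + (-7.75) = -341.59
(Excluded from the current account — financial account: inward foreign direct investment in the manufacturing sector 32.72, foreign purchases of domestic corporate bonds 58.24, purchases of foreign government bonds by domestic residents 32.32.)

-341.59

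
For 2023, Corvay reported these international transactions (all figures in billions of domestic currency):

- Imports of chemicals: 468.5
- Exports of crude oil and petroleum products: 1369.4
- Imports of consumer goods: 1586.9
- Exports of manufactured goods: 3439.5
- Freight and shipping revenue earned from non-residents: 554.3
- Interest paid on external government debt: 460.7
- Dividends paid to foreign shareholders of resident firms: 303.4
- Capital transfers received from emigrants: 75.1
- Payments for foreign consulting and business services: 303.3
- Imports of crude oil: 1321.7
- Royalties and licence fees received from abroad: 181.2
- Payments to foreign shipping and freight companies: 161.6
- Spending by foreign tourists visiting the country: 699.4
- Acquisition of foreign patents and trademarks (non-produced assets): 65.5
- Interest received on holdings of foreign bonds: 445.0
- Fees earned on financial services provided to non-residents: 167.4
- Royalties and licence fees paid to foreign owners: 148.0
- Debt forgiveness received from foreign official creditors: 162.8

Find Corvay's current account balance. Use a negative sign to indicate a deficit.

Goods: -1586.9 + 3439.5 - 468.5 + 1369.4 - 1321.7 = 1431.8
Services: -148.0 - 303.3 + 167.4 + 699.4 - 161.6 + 554.3 + 181.2 = 989.4
Primary income: 445.0 - 303.4 - 460.7 = -319.1
Current account = 1431.8 + 989.4 + (-319.1) = 2102.1
(Excluded from the current account — capital account: capital transfers received from emigrants 75.1, acquisition of foreign patents and trademarks (non-produced assets) 65.5, debt forgiveness received from foreign official creditors 162.8.)

2102.1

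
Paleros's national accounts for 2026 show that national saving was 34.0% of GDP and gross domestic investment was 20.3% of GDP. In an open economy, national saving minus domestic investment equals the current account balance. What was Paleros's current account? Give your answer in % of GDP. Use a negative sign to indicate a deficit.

13.7

CA = S - I = 34.0 - 20.3 = 13.7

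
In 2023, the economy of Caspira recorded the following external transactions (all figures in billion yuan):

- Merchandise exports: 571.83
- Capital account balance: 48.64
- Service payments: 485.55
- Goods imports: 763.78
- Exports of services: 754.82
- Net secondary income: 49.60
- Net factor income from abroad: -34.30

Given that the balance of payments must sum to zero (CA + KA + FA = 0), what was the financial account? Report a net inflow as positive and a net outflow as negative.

Goods balance = 571.83 - 763.78 = -191.95
Services balance = 754.82 - 485.55 = 269.27
Trade balance (goods + services) = -191.95 + 269.27 = 77.32
Net primary income = -34.30
Net secondary income = 49.60
Current account = 77.32 + (-34.30) + 49.60 = 92.62
Financial account = -(92.62 + 48.64) = -141.26

-141.26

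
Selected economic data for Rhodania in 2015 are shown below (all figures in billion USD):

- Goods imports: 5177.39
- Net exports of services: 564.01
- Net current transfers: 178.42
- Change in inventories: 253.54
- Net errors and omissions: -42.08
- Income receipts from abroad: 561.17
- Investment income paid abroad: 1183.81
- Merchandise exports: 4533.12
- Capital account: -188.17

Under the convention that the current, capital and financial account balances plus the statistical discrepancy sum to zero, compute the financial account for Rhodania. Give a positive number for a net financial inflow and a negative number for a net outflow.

Goods balance = 4533.12 - 5177.39 = -644.27
Services balance = 564.01
Trade balance (goods + services) = -644.27 + 564.01 = -80.26
Net primary income = 561.17 - 1183.81 = -622.64
Net secondary income = 178.42
Current account = -80.26 + (-622.64) + 178.42 = -524.48
Financial account = -(-524.48 + (-188.17) + (-42.08)) = 754.73

754.73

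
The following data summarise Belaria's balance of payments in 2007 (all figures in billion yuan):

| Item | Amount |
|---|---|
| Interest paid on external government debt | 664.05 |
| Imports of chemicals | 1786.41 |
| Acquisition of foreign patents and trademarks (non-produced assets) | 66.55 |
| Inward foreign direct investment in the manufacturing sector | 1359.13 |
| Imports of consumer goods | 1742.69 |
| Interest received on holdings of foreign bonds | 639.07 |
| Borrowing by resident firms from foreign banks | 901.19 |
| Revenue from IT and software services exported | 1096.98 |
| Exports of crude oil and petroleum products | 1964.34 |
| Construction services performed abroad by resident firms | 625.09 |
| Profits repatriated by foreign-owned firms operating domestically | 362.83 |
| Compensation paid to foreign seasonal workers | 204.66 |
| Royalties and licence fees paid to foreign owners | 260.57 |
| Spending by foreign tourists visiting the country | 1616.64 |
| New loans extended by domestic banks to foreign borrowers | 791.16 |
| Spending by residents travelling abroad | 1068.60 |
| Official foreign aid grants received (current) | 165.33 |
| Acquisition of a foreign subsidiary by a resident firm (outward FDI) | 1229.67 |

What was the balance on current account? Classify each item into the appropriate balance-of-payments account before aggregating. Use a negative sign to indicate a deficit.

17.64

Goods: 1964.34 - 1786.41 - 1742.69 = -1564.76
Services: -1068.60 + 1616.64 + 625.09 + 1096.98 - 260.57 = 2009.54
Primary income: -664.05 - 362.83 + 639.07 - 204.66 = -592.47
Secondary income: 165.33
Current account = (-1564.76) + 2009.54 + (-592.47) + 165.33 = 17.64
(Excluded from the current account — capital account: acquisition of foreign patents and trademarks (non-produced assets) 66.55; financial account: inward foreign direct investment in the manufacturing sector 1359.13, borrowing by resident firms from foreign banks 901.19, new loans extended by domestic banks to foreign borrowers 791.16, acquisition of a foreign subsidiary by a resident firm (outward FDI) 1229.67.)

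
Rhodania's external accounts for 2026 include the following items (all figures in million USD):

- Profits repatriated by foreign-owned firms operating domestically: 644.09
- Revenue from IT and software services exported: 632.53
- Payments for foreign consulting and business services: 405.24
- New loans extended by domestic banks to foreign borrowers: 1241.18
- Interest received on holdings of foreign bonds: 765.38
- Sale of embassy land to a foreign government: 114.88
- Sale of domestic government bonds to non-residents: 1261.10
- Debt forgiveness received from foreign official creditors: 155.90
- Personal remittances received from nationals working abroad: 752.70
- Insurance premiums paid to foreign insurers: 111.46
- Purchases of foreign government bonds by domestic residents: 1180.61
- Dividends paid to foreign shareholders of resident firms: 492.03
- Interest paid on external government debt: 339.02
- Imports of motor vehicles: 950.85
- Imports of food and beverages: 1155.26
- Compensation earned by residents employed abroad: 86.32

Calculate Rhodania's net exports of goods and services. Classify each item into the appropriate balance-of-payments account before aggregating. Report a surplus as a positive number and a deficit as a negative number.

-1990.28

Goods: -950.85 - 1155.26 = -2106.11
Services: -111.46 + 632.53 - 405.24 = 115.83
Trade balance = -2106.11 + 115.83 = -1990.28
(Excluded from the trade balance — primary income: profits repatriated by foreign-owned firms operating domestically 644.09, interest received on holdings of foreign bonds 765.38, dividends paid to foreign shareholders of resident firms 492.03, interest paid on external government debt 339.02, compensation earned by residents employed abroad 86.32; financial account: new loans extended by domestic banks to foreign borrowers 1241.18, sale of domestic government bonds to non-residents 1261.10, purchases of foreign government bonds by domestic residents 1180.61; capital account: sale of embassy land to a foreign government 114.88, debt forgiveness received from foreign official creditors 155.90; secondary income: personal remittances received from nationals working abroad 752.70.)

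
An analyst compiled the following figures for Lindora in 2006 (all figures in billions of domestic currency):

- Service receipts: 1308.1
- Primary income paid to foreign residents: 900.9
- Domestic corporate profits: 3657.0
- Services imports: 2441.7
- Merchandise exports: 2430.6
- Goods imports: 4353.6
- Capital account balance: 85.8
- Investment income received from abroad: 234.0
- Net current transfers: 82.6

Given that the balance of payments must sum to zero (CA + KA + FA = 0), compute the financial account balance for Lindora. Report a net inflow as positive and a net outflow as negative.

Goods balance = 2430.6 - 4353.6 = -1923.0
Services balance = 1308.1 - 2441.7 = -1133.6
Trade balance (goods + services) = -1923.0 + (-1133.6) = -3056.6
Net primary income = 234.0 - 900.9 = -666.9
Net secondary income = 82.6
Current account = -3056.6 + (-666.9) + 82.6 = -3640.9
Financial account = -(-3640.9 + 85.8) = 3555.1

3555.1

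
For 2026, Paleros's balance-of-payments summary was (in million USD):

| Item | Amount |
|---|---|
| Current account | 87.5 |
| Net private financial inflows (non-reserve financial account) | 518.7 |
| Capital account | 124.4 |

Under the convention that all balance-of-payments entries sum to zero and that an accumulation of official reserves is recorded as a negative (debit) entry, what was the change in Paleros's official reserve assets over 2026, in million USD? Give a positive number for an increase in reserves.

730.6

Official reserve transactions balance = -(87.5 + 124.4 + 518.7) = -730.6
An accumulation of reserves is recorded as a debit (negative entry), so the change in the stock of reserves is the negative of that balance.
Change in official reserves = -(-730.6) = 730.6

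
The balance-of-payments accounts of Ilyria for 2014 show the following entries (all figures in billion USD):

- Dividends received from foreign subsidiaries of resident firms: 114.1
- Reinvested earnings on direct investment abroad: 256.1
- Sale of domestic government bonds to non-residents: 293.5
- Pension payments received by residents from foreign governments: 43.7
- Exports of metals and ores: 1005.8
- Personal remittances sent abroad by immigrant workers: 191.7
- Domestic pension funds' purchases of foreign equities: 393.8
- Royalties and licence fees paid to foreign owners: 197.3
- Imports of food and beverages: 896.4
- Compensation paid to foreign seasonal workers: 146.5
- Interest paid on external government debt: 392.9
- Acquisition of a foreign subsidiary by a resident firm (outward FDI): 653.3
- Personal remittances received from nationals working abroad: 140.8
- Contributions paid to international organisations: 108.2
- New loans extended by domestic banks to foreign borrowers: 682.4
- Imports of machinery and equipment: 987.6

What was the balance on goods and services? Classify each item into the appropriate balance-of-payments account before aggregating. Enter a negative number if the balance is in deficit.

-1075.5

Goods: 1005.8 - 896.4 - 987.6 = -878.2
Services: -197.3
Trade balance = -878.2 + (-197.3) = -1075.5
(Excluded from the trade balance — primary income: dividends received from foreign subsidiaries of resident firms 114.1, reinvested earnings on direct investment abroad 256.1, compensation paid to foreign seasonal workers 146.5, interest paid on external government debt 392.9; financial account: sale of domestic government bonds to non-residents 293.5, domestic pension funds' purchases of foreign equities 393.8, acquisition of a foreign subsidiary by a resident firm (outward FDI) 653.3, new loans extended by domestic banks to foreign borrowers 682.4; secondary income: pension payments received by residents from foreign governments 43.7, personal remittances sent abroad by immigrant workers 191.7, personal remittances received from nationals working abroad 140.8, contributions paid to international organisations 108.2.)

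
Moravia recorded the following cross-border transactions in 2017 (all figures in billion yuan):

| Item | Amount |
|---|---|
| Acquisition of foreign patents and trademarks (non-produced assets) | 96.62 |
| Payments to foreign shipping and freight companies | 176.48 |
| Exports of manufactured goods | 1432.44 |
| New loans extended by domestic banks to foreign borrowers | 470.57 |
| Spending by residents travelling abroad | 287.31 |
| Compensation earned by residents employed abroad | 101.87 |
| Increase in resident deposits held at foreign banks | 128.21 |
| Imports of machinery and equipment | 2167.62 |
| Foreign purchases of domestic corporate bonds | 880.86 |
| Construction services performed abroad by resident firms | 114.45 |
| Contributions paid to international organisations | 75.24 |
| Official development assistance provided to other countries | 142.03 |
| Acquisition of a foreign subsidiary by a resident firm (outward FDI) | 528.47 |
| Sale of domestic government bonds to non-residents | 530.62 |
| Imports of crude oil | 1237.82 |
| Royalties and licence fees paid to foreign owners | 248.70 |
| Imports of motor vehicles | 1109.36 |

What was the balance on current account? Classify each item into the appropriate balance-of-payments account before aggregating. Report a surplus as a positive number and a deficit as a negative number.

-3795.80

Goods: -1237.82 + 1432.44 - 1109.36 - 2167.62 = -3082.36
Services: -248.70 - 287.31 + 114.45 - 176.48 = -598.04
Primary income: 101.87
Secondary income: -75.24 - 142.03 = -217.27
Current account = (-3082.36) + (-598.04) + 101.87 + (-217.27) = -3795.80
(Excluded from the current account — capital account: acquisition of foreign patents and trademarks (non-produced assets) 96.62; financial account: new loans extended by domestic banks to foreign borrowers 470.57, increase in resident deposits held at foreign banks 128.21, foreign purchases of domestic corporate bonds 880.86, acquisition of a foreign subsidiary by a resident firm (outward FDI) 528.47, sale of domestic government bonds to non-residents 530.62.)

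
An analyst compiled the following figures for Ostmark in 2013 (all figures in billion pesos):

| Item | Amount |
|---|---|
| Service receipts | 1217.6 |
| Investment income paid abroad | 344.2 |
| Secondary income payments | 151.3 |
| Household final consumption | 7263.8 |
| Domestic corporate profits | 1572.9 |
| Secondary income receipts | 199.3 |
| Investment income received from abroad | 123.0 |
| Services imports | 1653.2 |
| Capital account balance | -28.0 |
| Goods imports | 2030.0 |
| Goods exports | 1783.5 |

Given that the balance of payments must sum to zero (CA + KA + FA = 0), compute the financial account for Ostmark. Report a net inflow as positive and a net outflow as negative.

Goods balance = 1783.5 - 2030.0 = -246.5
Services balance = 1217.6 - 1653.2 = -435.6
Trade balance (goods + services) = -246.5 + (-435.6) = -682.1
Net primary income = 123.0 - 344.2 = -221.2
Net secondary income = 199.3 - 151.3 = 48.0
Current account = -682.1 + (-221.2) + 48.0 = -855.3
Financial account = -(-855.3 + (-28.0)) = 883.3

883.3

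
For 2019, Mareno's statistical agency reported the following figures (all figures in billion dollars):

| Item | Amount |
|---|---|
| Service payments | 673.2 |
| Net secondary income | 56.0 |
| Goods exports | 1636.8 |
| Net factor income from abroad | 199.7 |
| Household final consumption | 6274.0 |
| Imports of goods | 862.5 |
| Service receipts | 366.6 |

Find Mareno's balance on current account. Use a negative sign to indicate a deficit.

Goods balance = 1636.8 - 862.5 = 774.3
Services balance = 366.6 - 673.2 = -306.6
Trade balance (goods + services) = 774.3 + (-306.6) = 467.7
Net primary income = 199.7
Net secondary income = 56.0
Current account = 467.7 + 199.7 + 56.0 = 723.4

723.4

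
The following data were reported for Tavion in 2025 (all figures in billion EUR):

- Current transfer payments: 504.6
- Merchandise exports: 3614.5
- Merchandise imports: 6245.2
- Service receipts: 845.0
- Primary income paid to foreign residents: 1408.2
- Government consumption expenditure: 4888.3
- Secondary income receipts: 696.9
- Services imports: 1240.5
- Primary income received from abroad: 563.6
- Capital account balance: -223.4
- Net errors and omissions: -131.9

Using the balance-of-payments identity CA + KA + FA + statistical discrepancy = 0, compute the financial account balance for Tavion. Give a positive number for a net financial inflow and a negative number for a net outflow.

4033.8

Goods balance = 3614.5 - 6245.2 = -2630.7
Services balance = 845.0 - 1240.5 = -395.5
Trade balance (goods + services) = -2630.7 + (-395.5) = -3026.2
Net primary income = 563.6 - 1408.2 = -844.6
Net secondary income = 696.9 - 504.6 = 192.3
Current account = -3026.2 + (-844.6) + 192.3 = -3678.5
Financial account = -(-3678.5 + (-223.4) + (-131.9)) = 4033.8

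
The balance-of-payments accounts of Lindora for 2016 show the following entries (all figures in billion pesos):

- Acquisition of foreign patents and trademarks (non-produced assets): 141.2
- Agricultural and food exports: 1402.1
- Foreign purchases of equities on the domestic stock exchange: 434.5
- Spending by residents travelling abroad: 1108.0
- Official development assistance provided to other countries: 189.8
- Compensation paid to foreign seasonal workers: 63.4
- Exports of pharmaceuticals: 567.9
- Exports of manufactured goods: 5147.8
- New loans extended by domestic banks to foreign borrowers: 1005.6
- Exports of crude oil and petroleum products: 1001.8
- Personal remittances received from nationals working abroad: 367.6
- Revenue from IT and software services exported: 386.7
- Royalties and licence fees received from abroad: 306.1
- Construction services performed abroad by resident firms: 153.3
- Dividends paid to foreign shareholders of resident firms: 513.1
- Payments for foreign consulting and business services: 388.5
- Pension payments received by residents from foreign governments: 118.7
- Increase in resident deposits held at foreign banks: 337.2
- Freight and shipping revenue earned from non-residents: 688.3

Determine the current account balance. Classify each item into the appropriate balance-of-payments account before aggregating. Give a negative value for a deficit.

7877.5

Goods: 1001.8 + 1402.1 + 567.9 + 5147.8 = 8119.6
Services: 306.1 - 388.5 - 1108.0 + 688.3 + 153.3 + 386.7 = 37.9
Primary income: -63.4 - 513.1 = -576.5
Secondary income: 367.6 - 189.8 + 118.7 = 296.5
Current account = 8119.6 + 37.9 + (-576.5) + 296.5 = 7877.5
(Excluded from the current account — capital account: acquisition of foreign patents and trademarks (non-produced assets) 141.2; financial account: foreign purchases of equities on the domestic stock exchange 434.5, new loans extended by domestic banks to foreign borrowers 1005.6, increase in resident deposits held at foreign banks 337.2.)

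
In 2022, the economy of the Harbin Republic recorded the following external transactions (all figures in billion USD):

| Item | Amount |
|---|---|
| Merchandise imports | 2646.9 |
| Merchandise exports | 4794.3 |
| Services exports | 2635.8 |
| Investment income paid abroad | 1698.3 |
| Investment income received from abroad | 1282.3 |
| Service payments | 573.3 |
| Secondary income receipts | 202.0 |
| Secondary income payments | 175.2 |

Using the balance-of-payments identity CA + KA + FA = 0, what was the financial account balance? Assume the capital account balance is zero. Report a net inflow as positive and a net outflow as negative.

Goods balance = 4794.3 - 2646.9 = 2147.4
Services balance = 2635.8 - 573.3 = 2062.5
Trade balance (goods + services) = 2147.4 + 2062.5 = 4209.9
Net primary income = 1282.3 - 1698.3 = -416.0
Net secondary income = 202.0 - 175.2 = 26.8
Current account = 4209.9 + (-416.0) + 26.8 = 3820.7
Financial account = -(3820.7) = -3820.7

-3820.7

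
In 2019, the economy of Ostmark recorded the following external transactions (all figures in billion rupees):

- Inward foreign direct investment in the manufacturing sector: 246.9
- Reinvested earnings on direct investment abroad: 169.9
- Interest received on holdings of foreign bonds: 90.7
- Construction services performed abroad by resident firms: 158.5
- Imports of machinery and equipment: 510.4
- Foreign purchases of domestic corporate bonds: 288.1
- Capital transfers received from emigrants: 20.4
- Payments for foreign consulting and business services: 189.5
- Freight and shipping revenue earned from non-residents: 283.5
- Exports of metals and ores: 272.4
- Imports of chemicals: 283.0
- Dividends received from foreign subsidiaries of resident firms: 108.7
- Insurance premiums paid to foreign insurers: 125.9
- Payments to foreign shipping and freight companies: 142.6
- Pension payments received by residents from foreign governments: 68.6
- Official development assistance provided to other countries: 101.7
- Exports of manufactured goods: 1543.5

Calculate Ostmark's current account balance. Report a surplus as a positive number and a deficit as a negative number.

1342.7

Goods: 272.4 - 510.4 - 283.0 + 1543.5 = 1022.5
Services: 283.5 - 142.6 + 158.5 - 125.9 - 189.5 = -16.0
Primary income: 90.7 + 108.7 + 169.9 = 369.3
Secondary income: 68.6 - 101.7 = -33.1
Current account = 1022.5 + (-16.0) + 369.3 + (-33.1) = 1342.7
(Excluded from the current account — financial account: inward foreign direct investment in the manufacturing sector 246.9, foreign purchases of domestic corporate bonds 288.1; capital account: capital transfers received from emigrants 20.4.)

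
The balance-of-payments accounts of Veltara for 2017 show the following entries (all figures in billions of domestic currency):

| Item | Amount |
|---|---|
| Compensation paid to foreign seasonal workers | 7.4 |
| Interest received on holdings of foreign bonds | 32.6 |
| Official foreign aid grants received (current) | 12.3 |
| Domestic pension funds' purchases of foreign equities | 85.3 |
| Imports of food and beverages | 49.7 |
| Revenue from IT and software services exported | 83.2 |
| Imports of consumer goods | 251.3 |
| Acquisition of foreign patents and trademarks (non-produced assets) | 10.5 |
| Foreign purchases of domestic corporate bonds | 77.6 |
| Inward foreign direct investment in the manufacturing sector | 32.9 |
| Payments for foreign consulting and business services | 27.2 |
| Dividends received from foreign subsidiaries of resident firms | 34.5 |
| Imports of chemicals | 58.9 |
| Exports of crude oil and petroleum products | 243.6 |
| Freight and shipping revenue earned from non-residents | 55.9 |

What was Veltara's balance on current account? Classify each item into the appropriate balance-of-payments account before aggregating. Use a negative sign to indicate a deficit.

67.6

Goods: -58.9 - 251.3 + 243.6 - 49.7 = -116.3
Services: 83.2 + 55.9 - 27.2 = 111.9
Primary income: 32.6 - 7.4 + 34.5 = 59.7
Secondary income: 12.3
Current account = (-116.3) + 111.9 + 59.7 + 12.3 = 67.6
(Excluded from the current account — financial account: domestic pension funds' purchases of foreign equities 85.3, foreign purchases of domestic corporate bonds 77.6, inward foreign direct investment in the manufacturing sector 32.9; capital account: acquisition of foreign patents and trademarks (non-produced assets) 10.5.)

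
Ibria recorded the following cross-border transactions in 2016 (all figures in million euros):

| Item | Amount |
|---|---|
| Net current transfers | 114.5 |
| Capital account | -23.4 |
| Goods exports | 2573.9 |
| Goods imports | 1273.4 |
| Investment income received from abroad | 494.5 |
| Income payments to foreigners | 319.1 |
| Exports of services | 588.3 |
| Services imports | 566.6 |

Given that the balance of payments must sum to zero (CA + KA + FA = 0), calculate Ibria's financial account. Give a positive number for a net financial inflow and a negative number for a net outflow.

-1588.7

Goods balance = 2573.9 - 1273.4 = 1300.5
Services balance = 588.3 - 566.6 = 21.7
Trade balance (goods + services) = 1300.5 + 21.7 = 1322.2
Net primary income = 494.5 - 319.1 = 175.4
Net secondary income = 114.5
Current account = 1322.2 + 175.4 + 114.5 = 1612.1
Financial account = -(1612.1 + (-23.4)) = -1588.7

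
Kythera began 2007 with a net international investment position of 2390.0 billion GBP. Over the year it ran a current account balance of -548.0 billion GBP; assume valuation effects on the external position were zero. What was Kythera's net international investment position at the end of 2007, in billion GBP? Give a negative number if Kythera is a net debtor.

1842.0

With no valuation effects, change in NIIP = current account = -548.0
End-of-year NIIP = 2390.0 + (-548.0) = 1842.0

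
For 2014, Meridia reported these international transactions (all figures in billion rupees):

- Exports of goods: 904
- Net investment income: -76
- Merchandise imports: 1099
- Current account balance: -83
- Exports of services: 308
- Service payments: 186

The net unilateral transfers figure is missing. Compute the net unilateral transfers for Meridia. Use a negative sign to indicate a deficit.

66

Current account = goods balance + services balance + net primary income + net secondary income
Sum of the known components = -149
Net unilateral transfers = CA - (known components) = -83 - (-149) = 66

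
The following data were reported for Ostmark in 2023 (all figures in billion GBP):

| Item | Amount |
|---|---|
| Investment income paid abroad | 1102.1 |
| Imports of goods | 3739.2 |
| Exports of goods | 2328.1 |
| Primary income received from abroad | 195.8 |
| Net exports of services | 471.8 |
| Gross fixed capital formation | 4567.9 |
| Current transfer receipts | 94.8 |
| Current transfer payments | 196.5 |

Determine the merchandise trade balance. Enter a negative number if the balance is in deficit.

Goods balance = 2328.1 - 3739.2 = -1411.1

-1411.1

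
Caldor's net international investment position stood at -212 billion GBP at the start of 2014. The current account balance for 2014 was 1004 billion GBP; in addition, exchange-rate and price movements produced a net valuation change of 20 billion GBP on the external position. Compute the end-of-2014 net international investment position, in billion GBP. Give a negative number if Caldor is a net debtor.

Change in NIIP = current account + net valuation change = 1004 + 20 = 1024
End-of-year NIIP = -212 + 1024 = 812

812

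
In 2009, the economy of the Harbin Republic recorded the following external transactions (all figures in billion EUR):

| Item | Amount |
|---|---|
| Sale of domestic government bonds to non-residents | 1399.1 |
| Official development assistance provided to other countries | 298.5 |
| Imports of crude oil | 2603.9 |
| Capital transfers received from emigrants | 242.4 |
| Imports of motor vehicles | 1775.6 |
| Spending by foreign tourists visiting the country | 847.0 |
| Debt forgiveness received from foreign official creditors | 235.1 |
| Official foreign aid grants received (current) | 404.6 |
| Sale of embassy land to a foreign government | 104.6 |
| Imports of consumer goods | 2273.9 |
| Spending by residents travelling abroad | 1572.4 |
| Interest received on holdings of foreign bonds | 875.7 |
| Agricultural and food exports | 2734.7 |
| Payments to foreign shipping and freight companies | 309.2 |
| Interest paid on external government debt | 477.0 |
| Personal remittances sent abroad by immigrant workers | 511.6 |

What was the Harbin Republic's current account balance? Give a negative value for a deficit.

-4960.1

Goods: -2603.9 - 2273.9 - 1775.6 + 2734.7 = -3918.7
Services: -309.2 - 1572.4 + 847.0 = -1034.6
Primary income: -477.0 + 875.7 = 398.7
Secondary income: 404.6 - 511.6 - 298.5 = -405.5
Current account = (-3918.7) + (-1034.6) + 398.7 + (-405.5) = -4960.1
(Excluded from the current account — financial account: sale of domestic government bonds to non-residents 1399.1; capital account: capital transfers received from emigrants 242.4, debt forgiveness received from foreign official creditors 235.1, sale of embassy land to a foreign government 104.6.)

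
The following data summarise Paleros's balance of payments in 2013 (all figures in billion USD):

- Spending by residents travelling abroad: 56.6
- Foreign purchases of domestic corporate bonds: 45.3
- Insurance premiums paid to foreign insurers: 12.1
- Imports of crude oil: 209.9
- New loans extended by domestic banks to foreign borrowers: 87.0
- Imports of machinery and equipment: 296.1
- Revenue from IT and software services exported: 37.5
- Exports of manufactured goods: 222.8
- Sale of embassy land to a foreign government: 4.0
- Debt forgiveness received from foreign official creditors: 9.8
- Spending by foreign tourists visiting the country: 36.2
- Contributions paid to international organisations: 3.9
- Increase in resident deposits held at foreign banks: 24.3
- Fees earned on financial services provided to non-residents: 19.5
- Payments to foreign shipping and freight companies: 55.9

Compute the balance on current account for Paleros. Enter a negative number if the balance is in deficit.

-318.5

Goods: 222.8 - 209.9 - 296.1 = -283.2
Services: -56.6 + 36.2 + 37.5 - 12.1 - 55.9 + 19.5 = -31.4
Secondary income: -3.9
Current account = (-283.2) + (-31.4) + (-3.9) = -318.5
(Excluded from the current account — financial account: foreign purchases of domestic corporate bonds 45.3, new loans extended by domestic banks to foreign borrowers 87.0, increase in resident deposits held at foreign banks 24.3; capital account: sale of embassy land to a foreign government 4.0, debt forgiveness received from foreign official creditors 9.8.)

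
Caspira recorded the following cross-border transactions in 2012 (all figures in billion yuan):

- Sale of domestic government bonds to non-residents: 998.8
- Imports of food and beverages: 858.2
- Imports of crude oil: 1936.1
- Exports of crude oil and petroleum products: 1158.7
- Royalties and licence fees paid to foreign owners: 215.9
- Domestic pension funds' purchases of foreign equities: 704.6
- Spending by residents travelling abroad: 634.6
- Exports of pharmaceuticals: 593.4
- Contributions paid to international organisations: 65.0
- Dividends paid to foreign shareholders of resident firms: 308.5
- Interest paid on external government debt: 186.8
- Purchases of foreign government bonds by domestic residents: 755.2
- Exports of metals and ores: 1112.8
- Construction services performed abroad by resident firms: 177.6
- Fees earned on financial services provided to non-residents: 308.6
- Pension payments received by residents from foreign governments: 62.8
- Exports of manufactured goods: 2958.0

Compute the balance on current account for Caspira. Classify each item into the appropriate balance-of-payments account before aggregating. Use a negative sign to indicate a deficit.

2166.8

Goods: 2958.0 - 858.2 - 1936.1 + 593.4 + 1112.8 + 1158.7 = 3028.6
Services: -215.9 + 177.6 - 634.6 + 308.6 = -364.3
Primary income: -308.5 - 186.8 = -495.3
Secondary income: 62.8 - 65.0 = -2.2
Current account = 3028.6 + (-364.3) + (-495.3) + (-2.2) = 2166.8
(Excluded from the current account — financial account: sale of domestic government bonds to non-residents 998.8, domestic pension funds' purchases of foreign equities 704.6, purchases of foreign government bonds by domestic residents 755.2.)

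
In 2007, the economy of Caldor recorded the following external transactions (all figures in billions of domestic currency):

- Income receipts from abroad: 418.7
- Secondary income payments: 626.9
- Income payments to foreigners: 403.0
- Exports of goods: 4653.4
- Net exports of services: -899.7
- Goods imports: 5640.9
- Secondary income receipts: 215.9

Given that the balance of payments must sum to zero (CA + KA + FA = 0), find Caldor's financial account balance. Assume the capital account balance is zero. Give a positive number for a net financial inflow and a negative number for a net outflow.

2282.5

Goods balance = 4653.4 - 5640.9 = -987.5
Services balance = -899.7
Trade balance (goods + services) = -987.5 + (-899.7) = -1887.2
Net primary income = 418.7 - 403.0 = 15.7
Net secondary income = 215.9 - 626.9 = -411.0
Current account = -1887.2 + 15.7 + (-411.0) = -2282.5
Financial account = -(-2282.5) = 2282.5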